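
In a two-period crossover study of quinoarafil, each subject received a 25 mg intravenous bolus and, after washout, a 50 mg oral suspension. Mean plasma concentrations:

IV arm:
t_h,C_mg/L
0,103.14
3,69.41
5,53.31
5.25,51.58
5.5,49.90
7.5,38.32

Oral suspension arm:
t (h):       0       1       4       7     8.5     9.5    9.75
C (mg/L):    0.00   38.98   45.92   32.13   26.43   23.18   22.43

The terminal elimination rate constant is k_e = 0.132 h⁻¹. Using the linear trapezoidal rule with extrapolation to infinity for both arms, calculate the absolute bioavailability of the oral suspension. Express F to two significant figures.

F = 0.32

Trapezoidal AUC_0→7.5 (IV):
  [0→3]: (103.14+69.41)/2 × 3 = 258.825
  [3→5]: (69.41+53.31)/2 × 2 = 122.72
  [5→5.25]: (53.31+51.58)/2 × 0.25 = 13.11125
  [5.25→5.5]: (51.58+49.90)/2 × 0.25 = 12.685
  [5.5→7.5]: (49.90+38.32)/2 × 2 = 88.22
  Sum = 495.56125 mg/L·h
IV tail: 38.32/0.132 = 290.303; AUC_iv,0→∞ = 495.56125 + 290.303 = 785.86425 mg/L·h
Trapezoidal AUC_0→9.75 (oral suspension):
  [0→1]: (0.00+38.98)/2 × 1 = 19.49
  [1→4]: (38.98+45.92)/2 × 3 = 127.35
  [4→7]: (45.92+32.13)/2 × 3 = 117.075
  [7→8.5]: (32.13+26.43)/2 × 1.5 = 43.92
  [8.5→9.5]: (26.43+23.18)/2 × 1 = 24.805
  [9.5→9.75]: (23.18+22.43)/2 × 0.25 = 5.70125
  Sum = 338.34125 mg/L·h
oral suspension tail: 22.43/0.132 = 169.924; AUC_ev,0→∞ = 338.34125 + 169.924 = 508.26525 mg/L·h
F = (AUC_ev/D_ev)/(AUC_iv/D_iv) = (508.26525/50)/(785.86425/25) = 10.165305/31.43457 = 0.3234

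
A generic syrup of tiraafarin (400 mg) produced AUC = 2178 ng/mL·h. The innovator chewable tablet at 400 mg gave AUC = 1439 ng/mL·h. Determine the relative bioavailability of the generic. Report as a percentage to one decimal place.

F_rel = (AUC_test/D_test) / (AUC_ref/D_ref)
      = (2178/400) / (1439/400)
      = 5.445 / 3.5975 = 1.5136 = 151.36%

F_rel = 151.4%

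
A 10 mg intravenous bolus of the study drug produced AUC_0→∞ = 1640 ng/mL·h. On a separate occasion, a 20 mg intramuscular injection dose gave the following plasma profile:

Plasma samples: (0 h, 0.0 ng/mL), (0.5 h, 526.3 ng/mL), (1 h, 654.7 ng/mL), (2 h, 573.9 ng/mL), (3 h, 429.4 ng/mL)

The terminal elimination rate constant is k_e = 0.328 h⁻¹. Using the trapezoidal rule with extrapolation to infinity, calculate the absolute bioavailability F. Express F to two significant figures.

Trapezoidal AUC_0→3 (intramuscular injection):
  [0→0.5]: (0.0+526.3)/2 × 0.5 = 131.575
  [0.5→1]: (526.3+654.7)/2 × 0.5 = 295.25
  [1→2]: (654.7+573.9)/2 × 1 = 614.3
  [2→3]: (573.9+429.4)/2 × 1 = 501.65
  Sum = 1542.775 ng/mL·h
Tail: C_last/k_e = 429.4/0.328 = 1309.146
AUC_0→∞ (intramuscular injection) = 1542.775 + 1309.146 = 2851.921 ng/mL·h
F = (AUC_ev/D_ev)/(AUC_iv/D_iv) = (2851.921/20)/(1640/10) = 142.59605/164 = 0.8695

F = 0.87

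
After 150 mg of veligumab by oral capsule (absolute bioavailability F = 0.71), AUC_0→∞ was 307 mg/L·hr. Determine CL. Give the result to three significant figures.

CL = F × Dose / AUC_0→∞
   = 0.71 × 150 / 307 = 0.346906 L/hr

CL = 0.347 L/hr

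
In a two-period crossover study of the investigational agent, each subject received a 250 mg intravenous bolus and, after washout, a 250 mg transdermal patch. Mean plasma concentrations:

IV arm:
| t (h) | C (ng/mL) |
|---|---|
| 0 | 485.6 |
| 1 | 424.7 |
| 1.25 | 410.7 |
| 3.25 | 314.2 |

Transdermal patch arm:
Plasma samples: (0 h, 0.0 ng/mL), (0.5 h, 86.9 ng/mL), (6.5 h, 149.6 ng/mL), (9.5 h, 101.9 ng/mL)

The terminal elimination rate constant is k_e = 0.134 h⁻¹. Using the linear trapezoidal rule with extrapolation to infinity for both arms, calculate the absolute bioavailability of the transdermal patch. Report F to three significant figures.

Trapezoidal AUC_0→3.25 (IV):
  [0→1]: (485.6+424.7)/2 × 1 = 455.15
  [1→1.25]: (424.7+410.7)/2 × 0.25 = 104.425
  [1.25→3.25]: (410.7+314.2)/2 × 2 = 724.9
  Sum = 1284.475 ng/mL·h
IV tail: 314.2/0.134 = 2344.776; AUC_iv,0→∞ = 1284.475 + 2344.776 = 3629.251 ng/mL·h
Trapezoidal AUC_0→9.5 (transdermal patch):
  [0→0.5]: (0.0+86.9)/2 × 0.5 = 21.725
  [0.5→6.5]: (86.9+149.6)/2 × 6 = 709.5
  [6.5→9.5]: (149.6+101.9)/2 × 3 = 377.25
  Sum = 1108.475 ng/mL·h
transdermal patch tail: 101.9/0.134 = 760.448; AUC_ev,0→∞ = 1108.475 + 760.448 = 1868.923 ng/mL·h
F = (AUC_ev/D_ev)/(AUC_iv/D_iv) = (1868.923/250)/(3629.251/250) = 7.475692/14.517004 = 0.5150

F = 0.515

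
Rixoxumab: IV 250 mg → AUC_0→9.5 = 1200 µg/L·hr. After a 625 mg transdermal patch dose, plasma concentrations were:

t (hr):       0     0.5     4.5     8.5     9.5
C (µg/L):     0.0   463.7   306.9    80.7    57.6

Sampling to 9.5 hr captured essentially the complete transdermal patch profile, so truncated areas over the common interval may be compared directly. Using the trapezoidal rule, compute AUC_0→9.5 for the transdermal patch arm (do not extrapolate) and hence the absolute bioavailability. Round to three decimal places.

F = 0.834

Trapezoidal AUC_0→9.5 (transdermal patch):
  [0→0.5]: (0.0+463.7)/2 × 0.5 = 115.925
  [0.5→4.5]: (463.7+306.9)/2 × 4 = 1541.2
  [4.5→8.5]: (306.9+80.7)/2 × 4 = 775.2
  [8.5→9.5]: (80.7+57.6)/2 × 1 = 69.15
  Sum = 2501.475 µg/L·hr
F = (AUC_ev/D_ev)/(AUC_iv/D_iv) = (2501.475/625)/(1200/250) = 4.00236/4.8 = 0.8338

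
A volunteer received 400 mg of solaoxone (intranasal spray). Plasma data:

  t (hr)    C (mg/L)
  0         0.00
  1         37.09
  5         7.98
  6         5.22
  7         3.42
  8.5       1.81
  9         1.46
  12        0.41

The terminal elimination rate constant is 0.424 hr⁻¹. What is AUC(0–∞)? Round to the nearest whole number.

Trapezoidal AUC_0→12:
  [0→1]: (0.00+37.09)/2 × 1 = 18.545
  [1→5]: (37.09+7.98)/2 × 4 = 90.14
  [5→6]: (7.98+5.22)/2 × 1 = 6.6
  [6→7]: (5.22+3.42)/2 × 1 = 4.32
  [7→8.5]: (3.42+1.81)/2 × 1.5 = 3.9225
  [8.5→9]: (1.81+1.46)/2 × 0.5 = 0.8175
  [9→12]: (1.46+0.41)/2 × 3 = 2.805
  Sum = 127.15 mg/L·hr
Extrapolated tail: C_last / k_e = 0.41 / 0.424 = 0.967
AUC_0→∞ = 127.15 + 0.967 = 128.117 mg/L·hr

AUC = 128 mg/L·hr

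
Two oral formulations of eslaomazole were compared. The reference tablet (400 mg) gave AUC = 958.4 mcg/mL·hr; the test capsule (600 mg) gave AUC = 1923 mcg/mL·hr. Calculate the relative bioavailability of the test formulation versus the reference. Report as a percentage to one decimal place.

F_rel = 133.8%

F_rel = (AUC_test/D_test) / (AUC_ref/D_ref)
      = (1923/600) / (958.4/400)
      = 3.205 / 2.396 = 1.3376 = 133.76%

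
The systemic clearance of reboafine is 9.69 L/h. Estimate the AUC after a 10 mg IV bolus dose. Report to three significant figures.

AUC_0→∞ = Dose_iv / CL
        = 10 / 9.69 = 1.03199 mg/L·h

AUC = 1.03 mg/L·h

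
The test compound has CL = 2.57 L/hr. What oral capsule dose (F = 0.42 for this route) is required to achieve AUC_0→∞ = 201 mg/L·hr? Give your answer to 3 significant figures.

Dose = CL × AUC_0→∞ / F
     = 2.57 × 201 / 0.42 = 1229.93 mg

Dose = 1230 mg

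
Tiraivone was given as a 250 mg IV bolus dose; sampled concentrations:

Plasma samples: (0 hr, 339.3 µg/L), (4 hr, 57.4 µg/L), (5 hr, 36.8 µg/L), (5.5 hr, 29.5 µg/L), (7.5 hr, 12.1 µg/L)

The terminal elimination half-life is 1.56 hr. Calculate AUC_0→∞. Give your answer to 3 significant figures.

Trapezoidal AUC_0→7.5:
  [0→4]: (339.3+57.4)/2 × 4 = 793.4
  [4→5]: (57.4+36.8)/2 × 1 = 47.1
  [5→5.5]: (36.8+29.5)/2 × 0.5 = 16.575
  [5.5→7.5]: (29.5+12.1)/2 × 2 = 41.6
  Sum = 898.675 µg/L·hr
k_e = ln2 / t½ = 0.693147 / 1.56 = 0.4443 hr^-1
Extrapolated tail: C_last / k_e = 12.1 / 0.4443 = 27.234
AUC_0→∞ = 898.675 + 27.234 = 925.909 µg/L·hr

AUC = 926 µg/L·hr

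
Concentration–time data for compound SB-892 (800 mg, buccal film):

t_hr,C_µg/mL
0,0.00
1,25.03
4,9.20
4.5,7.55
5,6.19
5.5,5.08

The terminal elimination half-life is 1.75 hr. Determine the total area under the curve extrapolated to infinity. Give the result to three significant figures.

AUC = 87.1 µg/mL·hr

Trapezoidal AUC_0→5.5:
  [0→1]: (0.00+25.03)/2 × 1 = 12.515
  [1→4]: (25.03+9.20)/2 × 3 = 51.345
  [4→4.5]: (9.20+7.55)/2 × 0.5 = 4.1875
  [4.5→5]: (7.55+6.19)/2 × 0.5 = 3.435
  [5→5.5]: (6.19+5.08)/2 × 0.5 = 2.8175
  Sum = 74.3 µg/mL·hr
k_e = ln2 / t½ = 0.693147 / 1.75 = 0.3961 hr^-1
Extrapolated tail: C_last / k_e = 5.08 / 0.3961 = 12.825
AUC_0→∞ = 74.3 + 12.825 = 87.125 µg/mL·hr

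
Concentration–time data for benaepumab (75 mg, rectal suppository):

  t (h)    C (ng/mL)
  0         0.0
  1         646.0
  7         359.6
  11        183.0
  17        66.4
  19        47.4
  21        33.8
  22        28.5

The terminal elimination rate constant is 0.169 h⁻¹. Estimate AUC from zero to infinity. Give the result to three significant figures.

Trapezoidal AUC_0→22:
  [0→1]: (0.0+646.0)/2 × 1 = 323.0
  [1→7]: (646.0+359.6)/2 × 6 = 3016.8
  [7→11]: (359.6+183.0)/2 × 4 = 1085.2
  [11→17]: (183.0+66.4)/2 × 6 = 748.2
  [17→19]: (66.4+47.4)/2 × 2 = 113.8
  [19→21]: (47.4+33.8)/2 × 2 = 81.2
  [21→22]: (33.8+28.5)/2 × 1 = 31.15
  Sum = 5399.35 ng/mL·h
Extrapolated tail: C_last / k_e = 28.5 / 0.169 = 168.639
AUC_0→∞ = 5399.35 + 168.639 = 5567.989 ng/mL·h

AUC = 5570 ng/mL·h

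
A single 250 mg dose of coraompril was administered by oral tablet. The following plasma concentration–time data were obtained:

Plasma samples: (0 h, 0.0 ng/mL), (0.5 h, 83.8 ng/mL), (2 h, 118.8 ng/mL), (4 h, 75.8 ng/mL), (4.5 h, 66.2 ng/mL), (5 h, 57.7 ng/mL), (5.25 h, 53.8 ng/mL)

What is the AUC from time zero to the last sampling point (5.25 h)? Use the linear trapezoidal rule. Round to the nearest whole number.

AUC = 448 ng/mL·h

Trapezoidal AUC_0→5.25:
  [0→0.5]: (0.0+83.8)/2 × 0.5 = 20.95
  [0.5→2]: (83.8+118.8)/2 × 1.5 = 151.95
  [2→4]: (118.8+75.8)/2 × 2 = 194.6
  [4→4.5]: (75.8+66.2)/2 × 0.5 = 35.5
  [4.5→5]: (66.2+57.7)/2 × 0.5 = 30.975
  [5→5.25]: (57.7+53.8)/2 × 0.25 = 13.9375
  Sum = 447.9125 ng/mL·h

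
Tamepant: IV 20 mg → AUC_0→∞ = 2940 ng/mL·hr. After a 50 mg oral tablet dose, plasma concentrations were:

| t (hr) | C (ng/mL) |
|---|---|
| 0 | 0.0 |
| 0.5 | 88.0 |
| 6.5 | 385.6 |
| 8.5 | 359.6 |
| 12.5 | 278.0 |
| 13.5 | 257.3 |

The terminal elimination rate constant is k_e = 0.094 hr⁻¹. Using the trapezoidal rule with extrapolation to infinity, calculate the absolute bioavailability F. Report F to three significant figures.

Trapezoidal AUC_0→13.5 (oral tablet):
  [0→0.5]: (0.0+88.0)/2 × 0.5 = 22.0
  [0.5→6.5]: (88.0+385.6)/2 × 6 = 1420.8
  [6.5→8.5]: (385.6+359.6)/2 × 2 = 745.2
  [8.5→12.5]: (359.6+278.0)/2 × 4 = 1275.2
  [12.5→13.5]: (278.0+257.3)/2 × 1 = 267.65
  Sum = 3730.85 ng/mL·hr
Tail: C_last/k_e = 257.3/0.094 = 2737.234
AUC_0→∞ (oral tablet) = 3730.85 + 2737.234 = 6468.084 ng/mL·hr
F = (AUC_ev/D_ev)/(AUC_iv/D_iv) = (6468.084/50)/(2940/20) = 129.36168/147 = 0.8800

F = 0.880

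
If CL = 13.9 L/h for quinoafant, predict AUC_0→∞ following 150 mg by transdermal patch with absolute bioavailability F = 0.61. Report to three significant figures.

AUC_0→∞ = F × Dose / CL
        = 0.61 × 150 / 13.9 = 6.58273 mg/L·h

AUC = 6.58 mg/L·h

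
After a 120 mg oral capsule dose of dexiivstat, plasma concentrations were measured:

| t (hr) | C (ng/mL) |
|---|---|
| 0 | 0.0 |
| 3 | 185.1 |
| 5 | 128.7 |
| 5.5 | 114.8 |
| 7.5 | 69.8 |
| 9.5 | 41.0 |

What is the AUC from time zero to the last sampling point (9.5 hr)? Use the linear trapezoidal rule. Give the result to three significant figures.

Trapezoidal AUC_0→9.5:
  [0→3]: (0.0+185.1)/2 × 3 = 277.65
  [3→5]: (185.1+128.7)/2 × 2 = 313.8
  [5→5.5]: (128.7+114.8)/2 × 0.5 = 60.875
  [5.5→7.5]: (114.8+69.8)/2 × 2 = 184.6
  [7.5→9.5]: (69.8+41.0)/2 × 2 = 110.8
  Sum = 947.725 ng/mL·hr

AUC = 948 ng/mL·hr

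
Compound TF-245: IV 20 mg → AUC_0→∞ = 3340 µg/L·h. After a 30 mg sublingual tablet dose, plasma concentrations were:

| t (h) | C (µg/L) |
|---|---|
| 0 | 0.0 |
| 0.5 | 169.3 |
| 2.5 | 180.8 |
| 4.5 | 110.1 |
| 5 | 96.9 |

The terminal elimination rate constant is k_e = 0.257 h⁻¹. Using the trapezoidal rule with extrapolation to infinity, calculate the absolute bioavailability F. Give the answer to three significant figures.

F = 0.222

Trapezoidal AUC_0→5 (sublingual tablet):
  [0→0.5]: (0.0+169.3)/2 × 0.5 = 42.325
  [0.5→2.5]: (169.3+180.8)/2 × 2 = 350.1
  [2.5→4.5]: (180.8+110.1)/2 × 2 = 290.9
  [4.5→5]: (110.1+96.9)/2 × 0.5 = 51.75
  Sum = 735.075 µg/L·h
Tail: C_last/k_e = 96.9/0.257 = 377.043
AUC_0→∞ (sublingual tablet) = 735.075 + 377.043 = 1112.118 µg/L·h
F = (AUC_ev/D_ev)/(AUC_iv/D_iv) = (1112.118/30)/(3340/20) = 37.0706/167 = 0.2220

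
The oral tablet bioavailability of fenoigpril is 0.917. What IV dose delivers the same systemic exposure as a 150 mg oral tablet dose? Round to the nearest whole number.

D_iv = 138 mg

Systemic exposure from an extravascular dose = F × D_ev, so the equivalent IV dose is F × D_ev.
D_iv = F × D_ev = 0.917 × 150 = 137.55 mg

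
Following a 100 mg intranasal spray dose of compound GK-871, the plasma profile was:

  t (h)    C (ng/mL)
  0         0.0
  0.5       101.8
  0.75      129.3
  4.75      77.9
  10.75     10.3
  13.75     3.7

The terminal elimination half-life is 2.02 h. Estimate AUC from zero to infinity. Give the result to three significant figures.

Trapezoidal AUC_0→13.75:
  [0→0.5]: (0.0+101.8)/2 × 0.5 = 25.45
  [0.5→0.75]: (101.8+129.3)/2 × 0.25 = 28.8875
  [0.75→4.75]: (129.3+77.9)/2 × 4 = 414.4
  [4.75→10.75]: (77.9+10.3)/2 × 6 = 264.6
  [10.75→13.75]: (10.3+3.7)/2 × 3 = 21.0
  Sum = 754.3375 ng/mL·h
k_e = ln2 / t½ = 0.693147 / 2.02 = 0.3431 h^-1
Extrapolated tail: C_last / k_e = 3.7 / 0.3431 = 10.784
AUC_0→∞ = 754.3375 + 10.784 = 765.1215 ng/mL·h

AUC = 765 ng/mL·h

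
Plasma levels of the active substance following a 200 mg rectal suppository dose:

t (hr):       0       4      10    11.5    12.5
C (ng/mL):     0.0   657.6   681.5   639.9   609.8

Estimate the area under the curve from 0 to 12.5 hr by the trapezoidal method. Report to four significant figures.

Trapezoidal AUC_0→12.5:
  [0→4]: (0.0+657.6)/2 × 4 = 1315.2
  [4→10]: (657.6+681.5)/2 × 6 = 4017.3
  [10→11.5]: (681.5+639.9)/2 × 1.5 = 991.05
  [11.5→12.5]: (639.9+609.8)/2 × 1 = 624.85
  Sum = 6948.4 ng/mL·hr

AUC = 6948 ng/mL·hr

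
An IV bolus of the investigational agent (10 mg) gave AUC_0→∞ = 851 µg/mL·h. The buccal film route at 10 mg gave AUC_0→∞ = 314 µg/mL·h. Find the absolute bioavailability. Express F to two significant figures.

F = 0.37

F = (AUC_ev / D_ev) / (AUC_iv / D_iv)
  = (314/10) / (851/10)
  = 31.4 / 85.1 = 0.3690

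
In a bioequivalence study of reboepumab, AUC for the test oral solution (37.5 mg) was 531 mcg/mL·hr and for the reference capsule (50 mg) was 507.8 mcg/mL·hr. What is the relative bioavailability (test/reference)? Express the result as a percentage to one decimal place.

F_rel = (AUC_test/D_test) / (AUC_ref/D_ref)
      = (531/37.5) / (507.8/50)
      = 14.16 / 10.156 = 1.3942 = 139.42%

F_rel = 139.4%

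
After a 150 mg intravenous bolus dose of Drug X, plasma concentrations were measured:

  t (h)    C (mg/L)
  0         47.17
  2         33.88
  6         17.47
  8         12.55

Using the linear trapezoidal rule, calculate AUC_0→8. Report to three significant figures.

Trapezoidal AUC_0→8:
  [0→2]: (47.17+33.88)/2 × 2 = 81.05
  [2→6]: (33.88+17.47)/2 × 4 = 102.7
  [6→8]: (17.47+12.55)/2 × 2 = 30.02
  Sum = 213.77 mg/L·h

AUC = 214 mg/L·h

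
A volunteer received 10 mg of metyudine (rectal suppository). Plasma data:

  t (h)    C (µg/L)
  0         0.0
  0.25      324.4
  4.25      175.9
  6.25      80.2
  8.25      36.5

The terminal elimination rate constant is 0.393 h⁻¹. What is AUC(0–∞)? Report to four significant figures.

AUC = 1507 µg/L·h

Trapezoidal AUC_0→8.25:
  [0→0.25]: (0.0+324.4)/2 × 0.25 = 40.55
  [0.25→4.25]: (324.4+175.9)/2 × 4 = 1000.6
  [4.25→6.25]: (175.9+80.2)/2 × 2 = 256.1
  [6.25→8.25]: (80.2+36.5)/2 × 2 = 116.7
  Sum = 1413.95 µg/L·h
Extrapolated tail: C_last / k_e = 36.5 / 0.393 = 92.875
AUC_0→∞ = 1413.95 + 92.875 = 1506.825 µg/L·h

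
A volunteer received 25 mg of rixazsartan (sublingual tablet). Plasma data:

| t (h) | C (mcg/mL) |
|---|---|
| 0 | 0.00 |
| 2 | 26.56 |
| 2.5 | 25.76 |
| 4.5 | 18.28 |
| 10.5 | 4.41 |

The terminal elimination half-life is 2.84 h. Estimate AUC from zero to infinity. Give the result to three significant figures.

AUC = 170 mcg/mL·h

Trapezoidal AUC_0→10.5:
  [0→2]: (0.00+26.56)/2 × 2 = 26.56
  [2→2.5]: (26.56+25.76)/2 × 0.5 = 13.08
  [2.5→4.5]: (25.76+18.28)/2 × 2 = 44.04
  [4.5→10.5]: (18.28+4.41)/2 × 6 = 68.07
  Sum = 151.75 mcg/mL·h
k_e = ln2 / t½ = 0.693147 / 2.84 = 0.2441 h^-1
Extrapolated tail: C_last / k_e = 4.41 / 0.2441 = 18.066
AUC_0→∞ = 151.75 + 18.066 = 169.816 mcg/mL·h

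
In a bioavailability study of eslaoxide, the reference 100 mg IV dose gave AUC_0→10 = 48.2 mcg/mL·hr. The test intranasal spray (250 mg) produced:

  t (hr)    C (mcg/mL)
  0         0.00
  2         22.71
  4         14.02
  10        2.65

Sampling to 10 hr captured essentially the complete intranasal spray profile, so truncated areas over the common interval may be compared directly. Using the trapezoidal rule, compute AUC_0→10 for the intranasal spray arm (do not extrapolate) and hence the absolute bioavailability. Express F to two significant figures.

F = 0.91

Trapezoidal AUC_0→10 (intranasal spray):
  [0→2]: (0.00+22.71)/2 × 2 = 22.71
  [2→4]: (22.71+14.02)/2 × 2 = 36.73
  [4→10]: (14.02+2.65)/2 × 6 = 50.01
  Sum = 109.45 mcg/mL·hr
F = (AUC_ev/D_ev)/(AUC_iv/D_iv) = (109.45/250)/(48.2/100) = 0.4378/0.482 = 0.9083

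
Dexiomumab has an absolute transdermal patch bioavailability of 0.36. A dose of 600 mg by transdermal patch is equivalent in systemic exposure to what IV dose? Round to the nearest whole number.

D_iv = 216 mg

Systemic exposure from an extravascular dose = F × D_ev, so the equivalent IV dose is F × D_ev.
D_iv = F × D_ev = 0.36 × 600 = 216 mg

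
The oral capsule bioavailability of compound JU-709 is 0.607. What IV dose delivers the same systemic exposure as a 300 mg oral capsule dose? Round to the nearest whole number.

D_iv = 182 mg

Systemic exposure from an extravascular dose = F × D_ev, so the equivalent IV dose is F × D_ev.
D_iv = F × D_ev = 0.607 × 300 = 182.1 mg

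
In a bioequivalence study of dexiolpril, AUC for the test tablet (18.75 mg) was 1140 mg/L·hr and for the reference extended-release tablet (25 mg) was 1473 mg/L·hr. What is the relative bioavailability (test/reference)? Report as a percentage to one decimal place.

F_rel = (AUC_test/D_test) / (AUC_ref/D_ref)
      = (1140/18.75) / (1473/25)
      = 60.8 / 58.92 = 1.0319 = 103.19%

F_rel = 103.2%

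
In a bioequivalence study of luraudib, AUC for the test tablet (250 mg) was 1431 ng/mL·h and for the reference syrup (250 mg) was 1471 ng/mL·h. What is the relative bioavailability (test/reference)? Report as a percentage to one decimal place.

F_rel = (AUC_test/D_test) / (AUC_ref/D_ref)
      = (1431/250) / (1471/250)
      = 5.724 / 5.884 = 0.9728 = 97.28%

F_rel = 97.3%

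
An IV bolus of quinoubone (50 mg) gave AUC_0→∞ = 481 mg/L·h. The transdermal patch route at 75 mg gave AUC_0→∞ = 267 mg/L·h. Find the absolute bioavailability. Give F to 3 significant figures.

F = (AUC_ev / D_ev) / (AUC_iv / D_iv)
  = (267/75) / (481/50)
  = 3.56 / 9.62 = 0.3701

F = 0.370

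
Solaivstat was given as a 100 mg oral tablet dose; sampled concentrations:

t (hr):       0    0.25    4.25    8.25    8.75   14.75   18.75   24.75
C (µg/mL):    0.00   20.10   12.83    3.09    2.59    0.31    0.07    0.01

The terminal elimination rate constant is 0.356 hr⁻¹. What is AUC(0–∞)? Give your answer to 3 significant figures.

Trapezoidal AUC_0→24.75:
  [0→0.25]: (0.00+20.10)/2 × 0.25 = 2.5125
  [0.25→4.25]: (20.10+12.83)/2 × 4 = 65.86
  [4.25→8.25]: (12.83+3.09)/2 × 4 = 31.84
  [8.25→8.75]: (3.09+2.59)/2 × 0.5 = 1.42
  [8.75→14.75]: (2.59+0.31)/2 × 6 = 8.7
  [14.75→18.75]: (0.31+0.07)/2 × 4 = 0.76
  [18.75→24.75]: (0.07+0.01)/2 × 6 = 0.24
  Sum = 111.3325 µg/mL·hr
Extrapolated tail: C_last / k_e = 0.01 / 0.356 = 0.028
AUC_0→∞ = 111.3325 + 0.028 = 111.3605 µg/mL·hr

AUC = 111 µg/mL·hr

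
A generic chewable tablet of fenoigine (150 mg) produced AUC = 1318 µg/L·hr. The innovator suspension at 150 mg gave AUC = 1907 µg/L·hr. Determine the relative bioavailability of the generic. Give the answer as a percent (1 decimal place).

F_rel = 69.1%

F_rel = (AUC_test/D_test) / (AUC_ref/D_ref)
      = (1318/150) / (1907/150)
      = 8.78667 / 12.7133 = 0.6911 = 69.11%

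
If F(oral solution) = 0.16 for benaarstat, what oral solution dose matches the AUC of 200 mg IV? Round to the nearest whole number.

D_oral = 1250 mg

For equal systemic exposure: F × D_ev = D_iv
D_ev = D_iv / F = 200 / 0.16 = 1250 mg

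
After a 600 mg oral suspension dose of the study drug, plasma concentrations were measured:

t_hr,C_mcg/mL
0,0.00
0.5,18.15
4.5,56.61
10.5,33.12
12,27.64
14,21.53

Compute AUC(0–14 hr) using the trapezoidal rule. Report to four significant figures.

AUC = 518.0 mcg/mL·hr

Trapezoidal AUC_0→14:
  [0→0.5]: (0.00+18.15)/2 × 0.5 = 4.5375
  [0.5→4.5]: (18.15+56.61)/2 × 4 = 149.52
  [4.5→10.5]: (56.61+33.12)/2 × 6 = 269.19
  [10.5→12]: (33.12+27.64)/2 × 1.5 = 45.57
  [12→14]: (27.64+21.53)/2 × 2 = 49.17
  Sum = 517.9875 mcg/mL·hr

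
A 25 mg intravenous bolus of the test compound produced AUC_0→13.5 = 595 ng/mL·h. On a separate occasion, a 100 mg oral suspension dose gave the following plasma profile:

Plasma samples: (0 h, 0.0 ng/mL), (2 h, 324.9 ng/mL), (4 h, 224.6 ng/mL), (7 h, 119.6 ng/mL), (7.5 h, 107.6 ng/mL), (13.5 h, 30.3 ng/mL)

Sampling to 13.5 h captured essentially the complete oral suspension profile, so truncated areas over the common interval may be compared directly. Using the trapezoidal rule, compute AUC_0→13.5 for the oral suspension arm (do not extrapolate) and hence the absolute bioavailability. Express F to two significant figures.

F = 0.78

Trapezoidal AUC_0→13.5 (oral suspension):
  [0→2]: (0.0+324.9)/2 × 2 = 324.9
  [2→4]: (324.9+224.6)/2 × 2 = 549.5
  [4→7]: (224.6+119.6)/2 × 3 = 516.3
  [7→7.5]: (119.6+107.6)/2 × 0.5 = 56.8
  [7.5→13.5]: (107.6+30.3)/2 × 6 = 413.7
  Sum = 1861.2 ng/mL·h
F = (AUC_ev/D_ev)/(AUC_iv/D_iv) = (1861.2/100)/(595/25) = 18.612/23.8 = 0.7820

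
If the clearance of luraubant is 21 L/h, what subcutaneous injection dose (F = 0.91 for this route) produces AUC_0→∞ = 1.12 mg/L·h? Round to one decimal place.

Dose = 25.8 mg

Dose = CL × AUC_0→∞ / F
     = 21 × 1.12 / 0.91 = 25.8462 mg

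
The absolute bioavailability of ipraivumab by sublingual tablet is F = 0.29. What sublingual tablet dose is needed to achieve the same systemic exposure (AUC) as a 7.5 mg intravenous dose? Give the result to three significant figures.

D_sublingual = 25.9 mg

For equal systemic exposure: F × D_ev = D_iv
D_ev = D_iv / F = 7.5 / 0.29 = 25.8621 mg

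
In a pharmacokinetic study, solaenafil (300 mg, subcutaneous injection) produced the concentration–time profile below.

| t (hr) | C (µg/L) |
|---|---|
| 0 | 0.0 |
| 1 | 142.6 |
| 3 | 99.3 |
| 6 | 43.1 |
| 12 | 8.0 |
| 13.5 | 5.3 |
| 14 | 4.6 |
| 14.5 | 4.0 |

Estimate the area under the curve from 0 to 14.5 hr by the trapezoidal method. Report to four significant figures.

Trapezoidal AUC_0→14.5:
  [0→1]: (0.0+142.6)/2 × 1 = 71.3
  [1→3]: (142.6+99.3)/2 × 2 = 241.9
  [3→6]: (99.3+43.1)/2 × 3 = 213.6
  [6→12]: (43.1+8.0)/2 × 6 = 153.3
  [12→13.5]: (8.0+5.3)/2 × 1.5 = 9.975
  [13.5→14]: (5.3+4.6)/2 × 0.5 = 2.475
  [14→14.5]: (4.6+4.0)/2 × 0.5 = 2.15
  Sum = 694.7 µg/L·hr

AUC = 694.7 µg/L·hr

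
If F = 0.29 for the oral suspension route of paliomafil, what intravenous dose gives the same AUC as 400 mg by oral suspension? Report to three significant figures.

D_iv = 116 mg

Systemic exposure from an extravascular dose = F × D_ev, so the equivalent IV dose is F × D_ev.
D_iv = F × D_ev = 0.29 × 400 = 116 mg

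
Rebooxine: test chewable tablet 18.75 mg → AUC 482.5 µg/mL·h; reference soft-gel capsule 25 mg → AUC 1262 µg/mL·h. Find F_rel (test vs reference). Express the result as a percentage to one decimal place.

F_rel = (AUC_test/D_test) / (AUC_ref/D_ref)
      = (482.5/18.75) / (1262/25)
      = 25.7333 / 50.48 = 0.5098 = 50.98%

F_rel = 51.0%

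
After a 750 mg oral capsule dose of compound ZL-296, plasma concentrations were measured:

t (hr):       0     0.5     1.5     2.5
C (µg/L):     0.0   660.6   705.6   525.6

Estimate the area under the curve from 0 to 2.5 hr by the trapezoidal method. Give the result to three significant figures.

AUC = 1460 µg/L·hr

Trapezoidal AUC_0→2.5:
  [0→0.5]: (0.0+660.6)/2 × 0.5 = 165.15
  [0.5→1.5]: (660.6+705.6)/2 × 1 = 683.1
  [1.5→2.5]: (705.6+525.6)/2 × 1 = 615.6
  Sum = 1463.85 µg/L·hr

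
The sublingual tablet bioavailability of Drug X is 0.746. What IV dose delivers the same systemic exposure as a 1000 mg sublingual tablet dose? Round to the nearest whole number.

D_iv = 746 mg

Systemic exposure from an extravascular dose = F × D_ev, so the equivalent IV dose is F × D_ev.
D_iv = F × D_ev = 0.746 × 1000 = 746 mg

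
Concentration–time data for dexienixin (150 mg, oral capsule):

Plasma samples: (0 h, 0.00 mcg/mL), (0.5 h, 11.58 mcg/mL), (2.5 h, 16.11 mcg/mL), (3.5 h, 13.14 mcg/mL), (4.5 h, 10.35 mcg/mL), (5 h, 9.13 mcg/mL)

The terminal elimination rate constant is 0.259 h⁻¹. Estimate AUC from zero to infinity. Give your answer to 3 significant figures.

Trapezoidal AUC_0→5:
  [0→0.5]: (0.00+11.58)/2 × 0.5 = 2.895
  [0.5→2.5]: (11.58+16.11)/2 × 2 = 27.69
  [2.5→3.5]: (16.11+13.14)/2 × 1 = 14.625
  [3.5→4.5]: (13.14+10.35)/2 × 1 = 11.745
  [4.5→5]: (10.35+9.13)/2 × 0.5 = 4.87
  Sum = 61.825 mcg/mL·h
Extrapolated tail: C_last / k_e = 9.13 / 0.259 = 35.251
AUC_0→∞ = 61.825 + 35.251 = 97.076 mcg/mL·h

AUC = 97.1 mcg/mL·h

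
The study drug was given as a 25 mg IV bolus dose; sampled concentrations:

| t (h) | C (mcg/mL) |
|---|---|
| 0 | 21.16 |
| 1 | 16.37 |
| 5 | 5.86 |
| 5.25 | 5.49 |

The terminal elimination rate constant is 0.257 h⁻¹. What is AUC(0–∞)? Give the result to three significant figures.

AUC = 86.0 mcg/mL·h

Trapezoidal AUC_0→5.25:
  [0→1]: (21.16+16.37)/2 × 1 = 18.765
  [1→5]: (16.37+5.86)/2 × 4 = 44.46
  [5→5.25]: (5.86+5.49)/2 × 0.25 = 1.41875
  Sum = 64.64375 mcg/mL·h
Extrapolated tail: C_last / k_e = 5.49 / 0.257 = 21.362
AUC_0→∞ = 64.64375 + 21.362 = 86.00575 mcg/mL·h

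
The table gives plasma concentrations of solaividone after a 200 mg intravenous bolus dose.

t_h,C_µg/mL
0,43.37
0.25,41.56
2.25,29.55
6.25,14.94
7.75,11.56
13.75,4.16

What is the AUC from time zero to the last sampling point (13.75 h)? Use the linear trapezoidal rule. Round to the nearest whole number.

Trapezoidal AUC_0→13.75:
  [0→0.25]: (43.37+41.56)/2 × 0.25 = 10.61625
  [0.25→2.25]: (41.56+29.55)/2 × 2 = 71.11
  [2.25→6.25]: (29.55+14.94)/2 × 4 = 88.98
  [6.25→7.75]: (14.94+11.56)/2 × 1.5 = 19.875
  [7.75→13.75]: (11.56+4.16)/2 × 6 = 47.16
  Sum = 237.74125 µg/mL·h

AUC = 238 µg/mL·h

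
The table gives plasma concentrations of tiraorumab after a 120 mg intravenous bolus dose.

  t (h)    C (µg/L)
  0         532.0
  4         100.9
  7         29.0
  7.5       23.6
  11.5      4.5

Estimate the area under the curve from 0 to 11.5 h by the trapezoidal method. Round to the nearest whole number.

AUC = 1530 µg/L·h

Trapezoidal AUC_0→11.5:
  [0→4]: (532.0+100.9)/2 × 4 = 1265.8
  [4→7]: (100.9+29.0)/2 × 3 = 194.85
  [7→7.5]: (29.0+23.6)/2 × 0.5 = 13.15
  [7.5→11.5]: (23.6+4.5)/2 × 4 = 56.2
  Sum = 1530.0 µg/L·h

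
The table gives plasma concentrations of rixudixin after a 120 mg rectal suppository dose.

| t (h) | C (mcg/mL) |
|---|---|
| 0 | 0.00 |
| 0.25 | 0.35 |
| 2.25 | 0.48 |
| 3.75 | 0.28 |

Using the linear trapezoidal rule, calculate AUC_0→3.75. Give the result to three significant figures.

AUC = 1.44 mcg/mL·h

Trapezoidal AUC_0→3.75:
  [0→0.25]: (0.00+0.35)/2 × 0.25 = 0.04375
  [0.25→2.25]: (0.35+0.48)/2 × 2 = 0.83
  [2.25→3.75]: (0.48+0.28)/2 × 1.5 = 0.57
  Sum = 1.44375 mcg/mL·h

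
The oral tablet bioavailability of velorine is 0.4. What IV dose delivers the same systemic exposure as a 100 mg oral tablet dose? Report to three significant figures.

Systemic exposure from an extravascular dose = F × D_ev, so the equivalent IV dose is F × D_ev.
D_iv = F × D_ev = 0.4 × 100 = 40 mg

D_iv = 40.0 mg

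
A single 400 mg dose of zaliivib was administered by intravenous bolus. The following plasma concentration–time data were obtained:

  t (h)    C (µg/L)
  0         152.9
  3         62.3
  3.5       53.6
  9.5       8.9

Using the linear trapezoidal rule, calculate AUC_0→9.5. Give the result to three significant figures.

Trapezoidal AUC_0→9.5:
  [0→3]: (152.9+62.3)/2 × 3 = 322.8
  [3→3.5]: (62.3+53.6)/2 × 0.5 = 28.975
  [3.5→9.5]: (53.6+8.9)/2 × 6 = 187.5
  Sum = 539.275 µg/L·h

AUC = 539 µg/L·h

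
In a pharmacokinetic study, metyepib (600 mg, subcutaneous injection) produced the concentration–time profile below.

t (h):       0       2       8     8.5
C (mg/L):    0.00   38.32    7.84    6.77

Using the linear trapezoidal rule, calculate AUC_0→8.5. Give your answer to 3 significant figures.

AUC = 180 mg/L·h

Trapezoidal AUC_0→8.5:
  [0→2]: (0.00+38.32)/2 × 2 = 38.32
  [2→8]: (38.32+7.84)/2 × 6 = 138.48
  [8→8.5]: (7.84+6.77)/2 × 0.5 = 3.6525
  Sum = 180.4525 mg/L·h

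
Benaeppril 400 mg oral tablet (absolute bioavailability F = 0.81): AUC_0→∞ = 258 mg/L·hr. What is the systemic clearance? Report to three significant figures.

CL = 1.26 L/hr

CL = F × Dose / AUC_0→∞
   = 0.81 × 400 / 258 = 1.25581 L/hr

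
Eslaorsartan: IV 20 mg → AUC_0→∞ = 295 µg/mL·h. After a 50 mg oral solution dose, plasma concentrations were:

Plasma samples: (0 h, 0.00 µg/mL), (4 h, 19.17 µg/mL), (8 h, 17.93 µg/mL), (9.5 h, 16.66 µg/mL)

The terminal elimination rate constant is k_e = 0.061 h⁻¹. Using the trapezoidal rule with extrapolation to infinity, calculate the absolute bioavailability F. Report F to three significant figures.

Trapezoidal AUC_0→9.5 (oral solution):
  [0→4]: (0.00+19.17)/2 × 4 = 38.34
  [4→8]: (19.17+17.93)/2 × 4 = 74.2
  [8→9.5]: (17.93+16.66)/2 × 1.5 = 25.9425
  Sum = 138.4825 µg/mL·h
Tail: C_last/k_e = 16.66/0.061 = 273.115
AUC_0→∞ (oral solution) = 138.4825 + 273.115 = 411.5975 µg/mL·h
F = (AUC_ev/D_ev)/(AUC_iv/D_iv) = (411.5975/50)/(295/20) = 8.23195/14.75 = 0.5581

F = 0.558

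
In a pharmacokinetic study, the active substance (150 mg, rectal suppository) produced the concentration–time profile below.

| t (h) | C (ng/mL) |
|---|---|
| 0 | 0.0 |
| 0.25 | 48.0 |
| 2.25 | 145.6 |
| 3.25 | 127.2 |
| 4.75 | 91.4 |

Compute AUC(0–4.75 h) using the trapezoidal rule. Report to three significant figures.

Trapezoidal AUC_0→4.75:
  [0→0.25]: (0.0+48.0)/2 × 0.25 = 6.0
  [0.25→2.25]: (48.0+145.6)/2 × 2 = 193.6
  [2.25→3.25]: (145.6+127.2)/2 × 1 = 136.4
  [3.25→4.75]: (127.2+91.4)/2 × 1.5 = 163.95
  Sum = 499.95 ng/mL·h

AUC = 500 ng/mL·h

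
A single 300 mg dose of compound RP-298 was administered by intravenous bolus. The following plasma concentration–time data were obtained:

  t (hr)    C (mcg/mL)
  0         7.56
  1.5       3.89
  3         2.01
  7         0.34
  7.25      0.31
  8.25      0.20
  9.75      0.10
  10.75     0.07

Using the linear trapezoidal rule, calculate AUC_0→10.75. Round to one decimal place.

Trapezoidal AUC_0→10.75:
  [0→1.5]: (7.56+3.89)/2 × 1.5 = 8.5875
  [1.5→3]: (3.89+2.01)/2 × 1.5 = 4.425
  [3→7]: (2.01+0.34)/2 × 4 = 4.7
  [7→7.25]: (0.34+0.31)/2 × 0.25 = 0.08125
  [7.25→8.25]: (0.31+0.20)/2 × 1 = 0.255
  [8.25→9.75]: (0.20+0.10)/2 × 1.5 = 0.225
  [9.75→10.75]: (0.10+0.07)/2 × 1 = 0.085
  Sum = 18.35875 mcg/mL·hr

AUC = 18.4 mcg/mL·hr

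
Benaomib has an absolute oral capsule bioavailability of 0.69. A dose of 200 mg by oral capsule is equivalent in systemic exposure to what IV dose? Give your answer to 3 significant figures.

D_iv = 138 mg

Systemic exposure from an extravascular dose = F × D_ev, so the equivalent IV dose is F × D_ev.
D_iv = F × D_ev = 0.69 × 200 = 138 mg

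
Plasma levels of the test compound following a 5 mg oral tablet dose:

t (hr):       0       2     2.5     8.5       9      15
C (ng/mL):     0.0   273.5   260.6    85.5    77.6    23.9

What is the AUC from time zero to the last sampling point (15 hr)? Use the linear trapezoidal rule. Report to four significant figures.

Trapezoidal AUC_0→15:
  [0→2]: (0.0+273.5)/2 × 2 = 273.5
  [2→2.5]: (273.5+260.6)/2 × 0.5 = 133.525
  [2.5→8.5]: (260.6+85.5)/2 × 6 = 1038.3
  [8.5→9]: (85.5+77.6)/2 × 0.5 = 40.775
  [9→15]: (77.6+23.9)/2 × 6 = 304.5
  Sum = 1790.6 ng/mL·hr

AUC = 1791 ng/mL·hr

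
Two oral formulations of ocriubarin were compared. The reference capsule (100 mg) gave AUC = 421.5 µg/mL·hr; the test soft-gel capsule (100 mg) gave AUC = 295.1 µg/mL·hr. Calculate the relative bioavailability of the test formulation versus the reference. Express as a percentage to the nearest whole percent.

F_rel = 70%

F_rel = (AUC_test/D_test) / (AUC_ref/D_ref)
      = (295.1/100) / (421.5/100)
      = 2.951 / 4.215 = 0.7001 = 70.01%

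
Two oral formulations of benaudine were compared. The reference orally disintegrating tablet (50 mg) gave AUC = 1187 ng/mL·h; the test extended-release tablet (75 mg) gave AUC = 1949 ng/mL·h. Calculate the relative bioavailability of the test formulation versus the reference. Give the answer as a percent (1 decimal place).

F_rel = 109.5%

F_rel = (AUC_test/D_test) / (AUC_ref/D_ref)
      = (1949/75) / (1187/50)
      = 25.9867 / 23.74 = 1.0946 = 109.46%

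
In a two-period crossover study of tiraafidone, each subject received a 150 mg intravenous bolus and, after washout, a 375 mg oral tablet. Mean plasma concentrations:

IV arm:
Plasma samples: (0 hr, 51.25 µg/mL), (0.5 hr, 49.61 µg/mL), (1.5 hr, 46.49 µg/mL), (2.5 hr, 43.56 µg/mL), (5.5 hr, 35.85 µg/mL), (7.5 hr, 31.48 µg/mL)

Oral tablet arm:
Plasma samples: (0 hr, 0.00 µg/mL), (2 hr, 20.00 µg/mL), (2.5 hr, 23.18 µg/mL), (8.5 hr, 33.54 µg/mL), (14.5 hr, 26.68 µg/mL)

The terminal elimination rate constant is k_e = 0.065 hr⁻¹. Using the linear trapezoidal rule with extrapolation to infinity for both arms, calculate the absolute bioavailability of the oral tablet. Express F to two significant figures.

Trapezoidal AUC_0→7.5 (IV):
  [0→0.5]: (51.25+49.61)/2 × 0.5 = 25.215
  [0.5→1.5]: (49.61+46.49)/2 × 1 = 48.05
  [1.5→2.5]: (46.49+43.56)/2 × 1 = 45.025
  [2.5→5.5]: (43.56+35.85)/2 × 3 = 119.115
  [5.5→7.5]: (35.85+31.48)/2 × 2 = 67.33
  Sum = 304.735 µg/mL·hr
IV tail: 31.48/0.065 = 484.308; AUC_iv,0→∞ = 304.735 + 484.308 = 789.043 µg/mL·hr
Trapezoidal AUC_0→14.5 (oral tablet):
  [0→2]: (0.00+20.00)/2 × 2 = 20.0
  [2→2.5]: (20.00+23.18)/2 × 0.5 = 10.795
  [2.5→8.5]: (23.18+33.54)/2 × 6 = 170.16
  [8.5→14.5]: (33.54+26.68)/2 × 6 = 180.66
  Sum = 381.615 µg/mL·hr
oral tablet tail: 26.68/0.065 = 410.462; AUC_ev,0→∞ = 381.615 + 410.462 = 792.077 µg/mL·hr
F = (AUC_ev/D_ev)/(AUC_iv/D_iv) = (792.077/375)/(789.043/150) = 2.11221/5.26029 = 0.4015

F = 0.40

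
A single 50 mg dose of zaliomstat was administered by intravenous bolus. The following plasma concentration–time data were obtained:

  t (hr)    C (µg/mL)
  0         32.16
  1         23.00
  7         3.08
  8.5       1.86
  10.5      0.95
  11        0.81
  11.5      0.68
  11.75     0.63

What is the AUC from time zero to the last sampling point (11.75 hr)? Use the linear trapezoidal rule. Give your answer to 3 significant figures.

AUC = 113 µg/mL·hr

Trapezoidal AUC_0→11.75:
  [0→1]: (32.16+23.00)/2 × 1 = 27.58
  [1→7]: (23.00+3.08)/2 × 6 = 78.24
  [7→8.5]: (3.08+1.86)/2 × 1.5 = 3.705
  [8.5→10.5]: (1.86+0.95)/2 × 2 = 2.81
  [10.5→11]: (0.95+0.81)/2 × 0.5 = 0.44
  [11→11.5]: (0.81+0.68)/2 × 0.5 = 0.3725
  [11.5→11.75]: (0.68+0.63)/2 × 0.25 = 0.16375
  Sum = 113.31125 µg/mL·hr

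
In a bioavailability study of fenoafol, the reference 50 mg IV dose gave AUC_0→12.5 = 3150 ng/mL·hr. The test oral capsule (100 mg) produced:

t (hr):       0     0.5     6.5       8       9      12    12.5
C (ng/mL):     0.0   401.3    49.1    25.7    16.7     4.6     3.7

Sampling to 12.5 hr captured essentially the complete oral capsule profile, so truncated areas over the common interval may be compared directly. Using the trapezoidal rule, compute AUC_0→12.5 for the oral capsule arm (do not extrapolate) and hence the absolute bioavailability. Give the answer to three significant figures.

F = 0.248

Trapezoidal AUC_0→12.5 (oral capsule):
  [0→0.5]: (0.0+401.3)/2 × 0.5 = 100.325
  [0.5→6.5]: (401.3+49.1)/2 × 6 = 1351.2
  [6.5→8]: (49.1+25.7)/2 × 1.5 = 56.1
  [8→9]: (25.7+16.7)/2 × 1 = 21.2
  [9→12]: (16.7+4.6)/2 × 3 = 31.95
  [12→12.5]: (4.6+3.7)/2 × 0.5 = 2.075
  Sum = 1562.85 ng/mL·hr
F = (AUC_ev/D_ev)/(AUC_iv/D_iv) = (1562.85/100)/(3150/50) = 15.6285/63 = 0.2481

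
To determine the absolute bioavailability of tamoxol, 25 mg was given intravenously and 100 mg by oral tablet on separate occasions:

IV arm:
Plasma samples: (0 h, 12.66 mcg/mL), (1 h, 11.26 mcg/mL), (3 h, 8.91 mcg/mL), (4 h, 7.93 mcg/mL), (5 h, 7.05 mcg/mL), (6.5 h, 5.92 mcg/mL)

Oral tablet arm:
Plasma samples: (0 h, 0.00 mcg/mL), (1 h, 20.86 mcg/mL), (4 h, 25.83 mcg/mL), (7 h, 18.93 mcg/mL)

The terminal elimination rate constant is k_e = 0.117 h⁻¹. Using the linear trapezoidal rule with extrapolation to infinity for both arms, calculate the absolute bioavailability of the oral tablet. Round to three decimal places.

F = 0.714

Trapezoidal AUC_0→6.5 (IV):
  [0→1]: (12.66+11.26)/2 × 1 = 11.96
  [1→3]: (11.26+8.91)/2 × 2 = 20.17
  [3→4]: (8.91+7.93)/2 × 1 = 8.42
  [4→5]: (7.93+7.05)/2 × 1 = 7.49
  [5→6.5]: (7.05+5.92)/2 × 1.5 = 9.7275
  Sum = 57.7675 mcg/mL·h
IV tail: 5.92/0.117 = 50.598; AUC_iv,0→∞ = 57.7675 + 50.598 = 108.3655 mcg/mL·h
Trapezoidal AUC_0→7 (oral tablet):
  [0→1]: (0.00+20.86)/2 × 1 = 10.43
  [1→4]: (20.86+25.83)/2 × 3 = 70.035
  [4→7]: (25.83+18.93)/2 × 3 = 67.14
  Sum = 147.605 mcg/mL·h
oral tablet tail: 18.93/0.117 = 161.795; AUC_ev,0→∞ = 147.605 + 161.795 = 309.4 mcg/mL·h
F = (AUC_ev/D_ev)/(AUC_iv/D_iv) = (309.4/100)/(108.3655/25) = 3.094/4.33462 = 0.7138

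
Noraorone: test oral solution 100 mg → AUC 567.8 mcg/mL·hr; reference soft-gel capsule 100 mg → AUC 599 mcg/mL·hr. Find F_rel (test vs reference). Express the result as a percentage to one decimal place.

F_rel = (AUC_test/D_test) / (AUC_ref/D_ref)
      = (567.8/100) / (599/100)
      = 5.678 / 5.99 = 0.9479 = 94.79%

F_rel = 94.8%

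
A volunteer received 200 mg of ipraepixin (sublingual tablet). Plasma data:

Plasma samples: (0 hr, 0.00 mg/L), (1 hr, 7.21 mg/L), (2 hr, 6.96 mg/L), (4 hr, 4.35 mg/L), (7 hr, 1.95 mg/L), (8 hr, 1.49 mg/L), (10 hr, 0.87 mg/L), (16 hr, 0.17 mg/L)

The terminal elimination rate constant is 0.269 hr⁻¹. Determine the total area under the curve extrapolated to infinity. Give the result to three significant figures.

AUC = 39.3 mg/L·hr

Trapezoidal AUC_0→16:
  [0→1]: (0.00+7.21)/2 × 1 = 3.605
  [1→2]: (7.21+6.96)/2 × 1 = 7.085
  [2→4]: (6.96+4.35)/2 × 2 = 11.31
  [4→7]: (4.35+1.95)/2 × 3 = 9.45
  [7→8]: (1.95+1.49)/2 × 1 = 1.72
  [8→10]: (1.49+0.87)/2 × 2 = 2.36
  [10→16]: (0.87+0.17)/2 × 6 = 3.12
  Sum = 38.65 mg/L·hr
Extrapolated tail: C_last / k_e = 0.17 / 0.269 = 0.632
AUC_0→∞ = 38.65 + 0.632 = 39.282 mg/L·hr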